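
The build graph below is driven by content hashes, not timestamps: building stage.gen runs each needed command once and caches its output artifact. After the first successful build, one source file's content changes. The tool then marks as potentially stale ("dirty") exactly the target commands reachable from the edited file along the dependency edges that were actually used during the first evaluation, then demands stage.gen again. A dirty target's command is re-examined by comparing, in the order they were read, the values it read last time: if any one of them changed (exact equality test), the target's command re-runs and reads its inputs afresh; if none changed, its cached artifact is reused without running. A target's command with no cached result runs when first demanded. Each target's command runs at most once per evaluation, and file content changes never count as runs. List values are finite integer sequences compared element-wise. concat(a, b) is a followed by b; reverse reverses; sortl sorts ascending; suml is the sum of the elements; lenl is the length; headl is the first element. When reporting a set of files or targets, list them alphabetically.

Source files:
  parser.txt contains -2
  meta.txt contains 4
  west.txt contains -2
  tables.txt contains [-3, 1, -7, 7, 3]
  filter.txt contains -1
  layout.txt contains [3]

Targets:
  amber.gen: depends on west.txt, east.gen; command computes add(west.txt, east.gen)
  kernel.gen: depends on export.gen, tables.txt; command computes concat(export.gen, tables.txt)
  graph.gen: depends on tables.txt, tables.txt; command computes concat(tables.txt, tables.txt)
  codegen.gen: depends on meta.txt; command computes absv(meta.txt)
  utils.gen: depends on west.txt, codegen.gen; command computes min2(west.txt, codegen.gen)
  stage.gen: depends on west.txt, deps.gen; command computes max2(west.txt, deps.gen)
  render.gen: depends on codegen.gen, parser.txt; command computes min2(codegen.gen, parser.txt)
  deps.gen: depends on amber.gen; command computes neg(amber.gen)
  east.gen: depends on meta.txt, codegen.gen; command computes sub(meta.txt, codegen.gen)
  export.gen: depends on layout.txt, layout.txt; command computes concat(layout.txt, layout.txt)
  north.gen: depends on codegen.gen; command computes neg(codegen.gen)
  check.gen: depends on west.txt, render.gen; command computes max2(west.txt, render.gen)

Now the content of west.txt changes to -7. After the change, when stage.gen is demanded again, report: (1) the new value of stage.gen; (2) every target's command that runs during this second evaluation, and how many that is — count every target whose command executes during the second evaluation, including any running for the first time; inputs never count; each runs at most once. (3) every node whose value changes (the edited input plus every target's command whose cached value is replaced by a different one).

Initial pass — values computed on the first demand:
  codegen.gen = absv(4) = 4
  east.gen = sub(4, 4) = 0
  amber.gen = add(-2, 0) = -2
  deps.gen = neg(-2) = 2
  stage.gen = max2(-2, 2) = 2

Second demand — change propagation:
  amber.gen: re-runs because west.txt -2->-7; new result -7.
  deps.gen: re-runs because amber.gen -2->-7; new result 7.
  stage.gen: re-runs because west.txt -2->-7; deps.gen 2->7; new result 7.

stage.gen now evaluates to 7.
Run set: amber.gen, deps.gen, stage.gen (3 run).
Changed values: amber.gen, deps.gen, stage.gen, west.txt.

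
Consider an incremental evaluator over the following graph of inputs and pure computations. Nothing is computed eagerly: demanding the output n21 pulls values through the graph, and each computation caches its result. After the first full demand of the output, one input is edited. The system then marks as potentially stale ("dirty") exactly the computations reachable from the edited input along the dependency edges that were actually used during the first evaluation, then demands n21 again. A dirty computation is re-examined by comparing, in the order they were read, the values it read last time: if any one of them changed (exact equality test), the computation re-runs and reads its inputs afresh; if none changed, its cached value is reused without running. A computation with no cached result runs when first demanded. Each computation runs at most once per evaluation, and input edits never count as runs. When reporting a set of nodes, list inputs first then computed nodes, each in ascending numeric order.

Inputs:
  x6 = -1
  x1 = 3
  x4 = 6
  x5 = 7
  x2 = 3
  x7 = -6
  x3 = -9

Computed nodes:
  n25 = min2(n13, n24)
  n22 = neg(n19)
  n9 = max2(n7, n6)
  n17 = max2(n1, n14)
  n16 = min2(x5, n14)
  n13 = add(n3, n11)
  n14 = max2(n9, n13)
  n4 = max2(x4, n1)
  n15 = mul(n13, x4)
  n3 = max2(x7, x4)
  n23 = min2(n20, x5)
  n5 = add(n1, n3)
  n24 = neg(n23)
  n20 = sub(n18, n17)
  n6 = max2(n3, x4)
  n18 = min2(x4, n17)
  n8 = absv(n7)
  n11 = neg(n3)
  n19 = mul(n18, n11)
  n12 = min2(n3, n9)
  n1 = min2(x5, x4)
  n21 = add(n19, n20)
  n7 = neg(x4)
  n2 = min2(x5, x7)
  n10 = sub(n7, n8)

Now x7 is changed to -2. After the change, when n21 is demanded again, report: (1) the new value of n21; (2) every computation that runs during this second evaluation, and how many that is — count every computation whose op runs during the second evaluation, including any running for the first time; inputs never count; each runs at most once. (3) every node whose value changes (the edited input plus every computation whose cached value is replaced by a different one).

n21 now evaluates to -36.
Run set: n3 (1 run).
Changed values: x7.
The important point: n3 recomputes to an identical value, and the output ends up unchanged.

Initial pass — values computed on the first demand:
  n1 = min2(7, 6) = 6
  n3 = max2(-6, 6) = 6
  n6 = max2(6, 6) = 6
  n7 = neg(6) = -6
  n9 = max2(-6, 6) = 6
  n11 = neg(6) = -6
  n13 = add(6, -6) = 0
  n14 = max2(6, 0) = 6
  n17 = max2(6, 6) = 6
  n18 = min2(6, 6) = 6
  n19 = mul(6, -6) = -36
  n20 = sub(6, 6) = 0
  n21 = add(-36, 0) = -36

Second demand — change propagation:
  n3: re-runs because x7 -6->-2; new result 6 (unchanged).
  n6: re-examined; everything it read last time is the same (n3 unchanged, x4 unchanged) — cache 6 kept, no run.
  n9: re-examined; everything it read last time is the same (n7 unchanged, n6 unchanged) — cache 6 kept, no run.
  n11: re-examined; everything it read last time is the same (n3 unchanged) — cache -6 kept, no run.
  n13: re-examined; everything it read last time is the same (n3 unchanged, n11 unchanged) — cache 0 kept, no run.
  n14: re-examined; everything it read last time is the same (n9 unchanged, n13 unchanged) — cache 6 kept, no run.
  n17: re-examined; everything it read last time is the same (n1 unchanged, n14 unchanged) — cache 6 kept, no run.
  n18: re-examined; everything it read last time is the same (x4 unchanged, n17 unchanged) — cache 6 kept, no run.
  n19: re-examined; everything it read last time is the same (n18 unchanged, n11 unchanged) — cache -36 kept, no run.
  n20: re-examined; everything it read last time is the same (n18 unchanged, n17 unchanged) — cache 0 kept, no run.
  n21: re-examined; everything it read last time is the same (n19 unchanged, n20 unchanged) — cache -36 kept, no run.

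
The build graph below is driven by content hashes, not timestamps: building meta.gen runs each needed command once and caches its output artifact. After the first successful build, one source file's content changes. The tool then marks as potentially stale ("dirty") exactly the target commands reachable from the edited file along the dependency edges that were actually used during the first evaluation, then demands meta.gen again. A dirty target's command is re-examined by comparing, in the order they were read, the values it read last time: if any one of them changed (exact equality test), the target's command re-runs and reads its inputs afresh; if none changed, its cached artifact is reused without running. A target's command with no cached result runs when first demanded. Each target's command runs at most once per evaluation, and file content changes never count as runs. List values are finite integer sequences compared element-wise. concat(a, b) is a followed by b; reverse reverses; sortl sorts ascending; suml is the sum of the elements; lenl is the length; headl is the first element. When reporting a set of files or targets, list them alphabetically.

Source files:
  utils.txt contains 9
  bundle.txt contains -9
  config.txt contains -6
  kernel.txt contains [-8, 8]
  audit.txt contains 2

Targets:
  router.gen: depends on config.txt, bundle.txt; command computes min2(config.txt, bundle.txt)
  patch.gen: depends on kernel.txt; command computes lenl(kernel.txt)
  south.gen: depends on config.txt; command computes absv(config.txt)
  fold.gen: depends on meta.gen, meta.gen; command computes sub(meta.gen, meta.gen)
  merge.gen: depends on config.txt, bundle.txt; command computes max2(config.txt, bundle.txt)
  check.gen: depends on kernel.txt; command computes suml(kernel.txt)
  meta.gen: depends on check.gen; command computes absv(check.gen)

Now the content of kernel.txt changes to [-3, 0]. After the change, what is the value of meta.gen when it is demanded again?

Initial pass — values computed on the first demand:
  check.gen = suml([-8, 8]) = 0
  meta.gen = absv(0) = 0

Second demand — change propagation:
  check.gen: re-runs because kernel.txt [-8, 8]->[-3, 0]; new result -3.
  meta.gen: re-runs because check.gen 0->-3; new result 3.

meta.gen now evaluates to 3.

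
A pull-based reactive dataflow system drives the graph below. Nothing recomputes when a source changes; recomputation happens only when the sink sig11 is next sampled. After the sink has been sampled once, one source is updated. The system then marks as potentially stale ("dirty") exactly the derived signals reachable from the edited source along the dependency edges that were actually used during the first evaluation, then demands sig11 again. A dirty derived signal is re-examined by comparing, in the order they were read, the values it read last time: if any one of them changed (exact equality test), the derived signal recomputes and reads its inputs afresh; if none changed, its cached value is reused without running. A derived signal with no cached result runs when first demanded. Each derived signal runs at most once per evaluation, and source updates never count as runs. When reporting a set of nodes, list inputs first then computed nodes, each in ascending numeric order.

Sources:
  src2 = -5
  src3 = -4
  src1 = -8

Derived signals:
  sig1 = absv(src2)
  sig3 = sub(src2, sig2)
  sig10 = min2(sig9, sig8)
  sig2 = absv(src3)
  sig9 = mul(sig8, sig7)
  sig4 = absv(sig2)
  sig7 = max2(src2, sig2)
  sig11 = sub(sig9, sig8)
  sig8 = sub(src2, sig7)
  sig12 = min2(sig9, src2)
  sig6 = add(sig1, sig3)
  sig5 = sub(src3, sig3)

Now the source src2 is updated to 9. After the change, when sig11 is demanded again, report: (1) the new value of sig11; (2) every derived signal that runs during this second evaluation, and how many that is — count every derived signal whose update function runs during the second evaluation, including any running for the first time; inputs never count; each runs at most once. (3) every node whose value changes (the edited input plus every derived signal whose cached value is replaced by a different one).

First evaluation (everything demanded from the output):
  sig2 = absv(-4) = 4
  sig7 = max2(-5, 4) = 4
  sig8 = sub(-5, 4) = -9
  sig9 = mul(-9, 4) = -36
  sig11 = sub(-36, -9) = -27

Propagation after the edit:
  sig7: runs — src2 -5->9; result 9.
  sig8: runs — src2 -5->9; sig7 4->9; result 0.
  sig9: runs — sig8 -9->0; sig7 4->9; result 0.
  sig11: runs — sig9 -36->0; sig8 -9->0; result 0.

New value of sig11: 0.
Derived signals that run: sig7, sig8, sig9, sig11 — 4 in total.
Values that change: src2, sig7, sig8, sig9, sig11.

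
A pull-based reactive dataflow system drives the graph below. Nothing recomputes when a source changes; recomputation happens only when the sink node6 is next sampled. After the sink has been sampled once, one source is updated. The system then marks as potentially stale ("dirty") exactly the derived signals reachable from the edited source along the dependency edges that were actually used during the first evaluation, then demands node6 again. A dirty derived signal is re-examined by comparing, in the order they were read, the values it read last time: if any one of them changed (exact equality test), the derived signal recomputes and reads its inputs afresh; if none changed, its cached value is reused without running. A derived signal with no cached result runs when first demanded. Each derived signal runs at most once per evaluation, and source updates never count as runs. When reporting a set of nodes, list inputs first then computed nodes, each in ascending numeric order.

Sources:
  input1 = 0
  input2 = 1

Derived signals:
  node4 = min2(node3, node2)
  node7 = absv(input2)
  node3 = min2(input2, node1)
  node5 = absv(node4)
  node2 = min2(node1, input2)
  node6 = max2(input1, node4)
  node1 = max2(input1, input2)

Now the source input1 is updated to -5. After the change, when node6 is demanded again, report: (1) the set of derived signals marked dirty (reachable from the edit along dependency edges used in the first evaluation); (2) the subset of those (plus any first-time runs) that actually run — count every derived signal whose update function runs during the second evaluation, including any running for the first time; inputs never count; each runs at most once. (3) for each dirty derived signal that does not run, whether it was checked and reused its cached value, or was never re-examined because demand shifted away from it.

First evaluation (everything demanded from the output):
  node1 = max2(0, 1) = 1
  node2 = min2(1, 1) = 1
  node3 = min2(1, 1) = 1
  node4 = min2(1, 1) = 1
  node6 = max2(0, 1) = 1

Propagation after the edit:
  node1: runs — input1 0->-5; result 1 (same value as before).
  node2: checked — values it read are unchanged (node1 unchanged, input2 unchanged); reused cached 1 without running.
  node3: checked — values it read are unchanged (input2 unchanged, node1 unchanged); reused cached 1 without running.
  node4: checked — values it read are unchanged (node3 unchanged, node2 unchanged); reused cached 1 without running.
  node6: runs — input1 0->-5; result 1 (same value as before).

Key observation: the cutoff stops propagation at node2 — its inputs' values are unchanged, so it reuses its cache.

Marked dirty: node1, node2, node3, node4, node6.
Derived signals that run: node1, node6 — 2 in total.
Checked but reused from cache: node2, node3, node4.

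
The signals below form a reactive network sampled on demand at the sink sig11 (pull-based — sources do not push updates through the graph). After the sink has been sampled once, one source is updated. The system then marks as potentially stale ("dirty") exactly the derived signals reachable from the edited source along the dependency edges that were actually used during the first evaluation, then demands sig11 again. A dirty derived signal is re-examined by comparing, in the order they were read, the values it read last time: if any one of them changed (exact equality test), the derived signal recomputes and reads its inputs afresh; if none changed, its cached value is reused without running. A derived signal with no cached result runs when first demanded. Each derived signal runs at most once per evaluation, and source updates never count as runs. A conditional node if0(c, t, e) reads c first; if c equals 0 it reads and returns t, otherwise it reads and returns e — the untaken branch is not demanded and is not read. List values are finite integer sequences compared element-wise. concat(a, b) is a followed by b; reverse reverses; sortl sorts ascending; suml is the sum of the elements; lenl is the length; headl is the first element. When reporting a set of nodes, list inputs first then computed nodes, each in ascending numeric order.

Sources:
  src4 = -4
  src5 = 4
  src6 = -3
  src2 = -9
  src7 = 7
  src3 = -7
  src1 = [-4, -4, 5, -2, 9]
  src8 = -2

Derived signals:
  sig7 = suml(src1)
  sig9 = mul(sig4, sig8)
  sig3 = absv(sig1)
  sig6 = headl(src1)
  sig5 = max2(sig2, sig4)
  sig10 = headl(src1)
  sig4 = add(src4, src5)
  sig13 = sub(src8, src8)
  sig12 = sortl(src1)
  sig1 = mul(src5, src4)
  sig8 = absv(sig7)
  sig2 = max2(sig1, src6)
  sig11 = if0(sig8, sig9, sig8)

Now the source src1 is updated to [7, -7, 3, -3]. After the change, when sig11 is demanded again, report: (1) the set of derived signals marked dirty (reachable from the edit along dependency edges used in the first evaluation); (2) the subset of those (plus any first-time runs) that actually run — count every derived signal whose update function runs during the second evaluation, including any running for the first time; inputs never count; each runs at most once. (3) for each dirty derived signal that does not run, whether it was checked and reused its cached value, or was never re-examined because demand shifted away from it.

Initial pass — values computed on the first demand:
  sig7 = suml([-4, -4, 5, -2, 9]) = 4
  sig8 = absv(4) = 4
  sig11 = if0(sig8=4 -> else branch sig8) = 4

Second demand — change propagation:
  sig4: newly demanded (no cache) — executes and yields 0.
  sig7: re-runs because src1 [-4, -4, 5, -2, 9]->[7, -7, 3, -3]; new result 0.
  sig8: re-runs because sig7 4->0; new result 0.
  sig9: newly demanded (no cache) — executes and yields 0.
  sig11: re-runs because sig8 4->0; sig8 4->0; new result 0.

The important point: the flipped condition pulls in fresh nodes; sig4, sig9 run for the first time.

Dirty set: sig7, sig8, sig11.
Run set: sig4, sig7, sig8, sig9, sig11 (5 run).
All dirty derived signals ended up running.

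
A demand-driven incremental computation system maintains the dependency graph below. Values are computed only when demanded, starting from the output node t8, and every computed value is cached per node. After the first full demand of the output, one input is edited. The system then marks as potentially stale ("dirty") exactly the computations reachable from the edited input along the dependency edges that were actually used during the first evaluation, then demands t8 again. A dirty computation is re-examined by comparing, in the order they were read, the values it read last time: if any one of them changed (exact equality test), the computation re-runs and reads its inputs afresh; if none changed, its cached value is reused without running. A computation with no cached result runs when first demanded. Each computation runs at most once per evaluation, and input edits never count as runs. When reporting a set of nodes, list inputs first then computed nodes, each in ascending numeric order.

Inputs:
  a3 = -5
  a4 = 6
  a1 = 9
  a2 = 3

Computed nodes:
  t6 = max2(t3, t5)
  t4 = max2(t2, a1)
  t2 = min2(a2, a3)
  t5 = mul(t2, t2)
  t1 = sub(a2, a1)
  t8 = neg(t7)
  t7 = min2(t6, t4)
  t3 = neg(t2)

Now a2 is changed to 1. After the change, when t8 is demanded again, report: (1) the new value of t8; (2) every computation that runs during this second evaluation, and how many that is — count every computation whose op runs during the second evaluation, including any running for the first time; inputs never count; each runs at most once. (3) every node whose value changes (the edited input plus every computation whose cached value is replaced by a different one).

First evaluation (everything demanded from the output):
  t2 = min2(3, -5) = -5
  t3 = neg(-5) = 5
  t4 = max2(-5, 9) = 9
  t5 = mul(-5, -5) = 25
  t6 = max2(5, 25) = 25
  t7 = min2(25, 9) = 9
  t8 = neg(9) = -9

Propagation after the edit:
  t2: runs — a2 3->1; result -5 (same value as before).
  t3: checked — values it read are unchanged (t2 unchanged); reused cached 5 without running.
  t4: checked — values it read are unchanged (t2 unchanged, a1 unchanged); reused cached 9 without running.
  t5: checked — values it read are unchanged (t2 unchanged, t2 unchanged); reused cached 25 without running.
  t6: checked — values it read are unchanged (t3 unchanged, t5 unchanged); reused cached 25 without running.
  t7: checked — values it read are unchanged (t6 unchanged, t4 unchanged); reused cached 9 without running.
  t8: checked — values it read are unchanged (t7 unchanged); reused cached -9 without running.

Key observation: the change is absorbed at t2 — it re-runs but produces the same value, and the output's value is unchanged.

New value of t8: -9.
Computations that run: t2 — 1 in total.
Values that change: a2.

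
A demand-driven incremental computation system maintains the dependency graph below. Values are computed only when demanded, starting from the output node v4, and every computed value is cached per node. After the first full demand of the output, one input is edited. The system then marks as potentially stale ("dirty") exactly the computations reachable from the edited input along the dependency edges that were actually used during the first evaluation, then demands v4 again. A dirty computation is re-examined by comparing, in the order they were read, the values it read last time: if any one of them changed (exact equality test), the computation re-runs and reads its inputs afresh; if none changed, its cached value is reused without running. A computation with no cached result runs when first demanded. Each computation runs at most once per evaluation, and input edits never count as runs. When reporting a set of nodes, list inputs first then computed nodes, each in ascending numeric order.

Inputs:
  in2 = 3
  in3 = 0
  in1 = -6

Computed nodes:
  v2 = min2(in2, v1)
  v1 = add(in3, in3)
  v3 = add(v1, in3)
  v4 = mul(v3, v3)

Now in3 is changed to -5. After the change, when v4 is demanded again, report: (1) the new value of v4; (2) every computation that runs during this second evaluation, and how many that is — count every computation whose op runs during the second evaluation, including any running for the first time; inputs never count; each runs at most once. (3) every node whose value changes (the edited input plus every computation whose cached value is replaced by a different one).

First evaluation (everything demanded from the output):
  v1 = add(0, 0) = 0
  v3 = add(0, 0) = 0
  v4 = mul(0, 0) = 0

Propagation after the edit:
  v1: runs — in3 0->-5; in3 0->-5; result -10.
  v3: runs — v1 0->-10; in3 0->-5; result -15.
  v4: runs — v3 0->-15; v3 0->-15; result 225.

New value of v4: 225.
Computations that run: v1, v3, v4 — 3 in total.
Values that change: in3, v1, v3, v4.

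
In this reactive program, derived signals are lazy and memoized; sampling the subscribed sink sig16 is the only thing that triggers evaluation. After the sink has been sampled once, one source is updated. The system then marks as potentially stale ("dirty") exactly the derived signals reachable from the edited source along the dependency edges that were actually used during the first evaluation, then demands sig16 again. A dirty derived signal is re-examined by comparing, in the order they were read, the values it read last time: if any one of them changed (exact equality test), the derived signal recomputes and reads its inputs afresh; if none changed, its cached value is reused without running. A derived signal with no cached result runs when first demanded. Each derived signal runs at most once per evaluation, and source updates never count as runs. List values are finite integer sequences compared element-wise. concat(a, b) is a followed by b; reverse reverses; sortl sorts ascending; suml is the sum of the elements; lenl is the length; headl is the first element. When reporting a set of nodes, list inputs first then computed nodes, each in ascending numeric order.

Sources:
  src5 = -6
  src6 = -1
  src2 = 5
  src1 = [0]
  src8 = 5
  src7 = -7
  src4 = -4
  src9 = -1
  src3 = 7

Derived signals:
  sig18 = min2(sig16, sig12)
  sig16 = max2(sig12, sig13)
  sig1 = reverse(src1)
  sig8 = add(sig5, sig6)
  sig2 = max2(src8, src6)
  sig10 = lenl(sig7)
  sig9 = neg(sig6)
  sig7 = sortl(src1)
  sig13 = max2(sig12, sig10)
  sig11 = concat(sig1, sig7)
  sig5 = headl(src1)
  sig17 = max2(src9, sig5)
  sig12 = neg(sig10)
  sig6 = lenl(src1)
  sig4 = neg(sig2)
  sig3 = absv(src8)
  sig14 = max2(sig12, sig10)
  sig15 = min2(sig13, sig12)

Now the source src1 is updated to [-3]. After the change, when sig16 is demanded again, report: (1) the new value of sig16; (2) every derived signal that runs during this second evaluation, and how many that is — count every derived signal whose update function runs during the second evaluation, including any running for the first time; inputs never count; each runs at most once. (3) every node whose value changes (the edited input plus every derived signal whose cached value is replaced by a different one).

Demanding sig16 again yields 1.
2 derived signals run: sig7, sig10.
The nodes whose values change: src1, sig7.
Note the absorption at sig10: it re-runs yet its value is the same, leaving the output's value untouched.

First demand of the output computes:
  sig7 = sortl([0]) = [0]
  sig10 = lenl([0]) = 1
  sig12 = neg(1) = -1
  sig13 = max2(-1, 1) = 1
  sig16 = max2(-1, 1) = 1

After the edit, cleaning proceeds:
  sig7: a read changed (src1 [0]->[-3]) — executes, giving [-3].
  sig10: a read changed (sig7 [0]->[-3]) — executes, giving 1 — identical to its old value.
  sig12: dirty, but its reads are unchanged (sig10 unchanged); cached -1 stands.
  sig13: dirty, but its reads are unchanged (sig12 unchanged, sig10 unchanged); cached 1 stands.
  sig16: dirty, but its reads are unchanged (sig12 unchanged, sig13 unchanged); cached 1 stands.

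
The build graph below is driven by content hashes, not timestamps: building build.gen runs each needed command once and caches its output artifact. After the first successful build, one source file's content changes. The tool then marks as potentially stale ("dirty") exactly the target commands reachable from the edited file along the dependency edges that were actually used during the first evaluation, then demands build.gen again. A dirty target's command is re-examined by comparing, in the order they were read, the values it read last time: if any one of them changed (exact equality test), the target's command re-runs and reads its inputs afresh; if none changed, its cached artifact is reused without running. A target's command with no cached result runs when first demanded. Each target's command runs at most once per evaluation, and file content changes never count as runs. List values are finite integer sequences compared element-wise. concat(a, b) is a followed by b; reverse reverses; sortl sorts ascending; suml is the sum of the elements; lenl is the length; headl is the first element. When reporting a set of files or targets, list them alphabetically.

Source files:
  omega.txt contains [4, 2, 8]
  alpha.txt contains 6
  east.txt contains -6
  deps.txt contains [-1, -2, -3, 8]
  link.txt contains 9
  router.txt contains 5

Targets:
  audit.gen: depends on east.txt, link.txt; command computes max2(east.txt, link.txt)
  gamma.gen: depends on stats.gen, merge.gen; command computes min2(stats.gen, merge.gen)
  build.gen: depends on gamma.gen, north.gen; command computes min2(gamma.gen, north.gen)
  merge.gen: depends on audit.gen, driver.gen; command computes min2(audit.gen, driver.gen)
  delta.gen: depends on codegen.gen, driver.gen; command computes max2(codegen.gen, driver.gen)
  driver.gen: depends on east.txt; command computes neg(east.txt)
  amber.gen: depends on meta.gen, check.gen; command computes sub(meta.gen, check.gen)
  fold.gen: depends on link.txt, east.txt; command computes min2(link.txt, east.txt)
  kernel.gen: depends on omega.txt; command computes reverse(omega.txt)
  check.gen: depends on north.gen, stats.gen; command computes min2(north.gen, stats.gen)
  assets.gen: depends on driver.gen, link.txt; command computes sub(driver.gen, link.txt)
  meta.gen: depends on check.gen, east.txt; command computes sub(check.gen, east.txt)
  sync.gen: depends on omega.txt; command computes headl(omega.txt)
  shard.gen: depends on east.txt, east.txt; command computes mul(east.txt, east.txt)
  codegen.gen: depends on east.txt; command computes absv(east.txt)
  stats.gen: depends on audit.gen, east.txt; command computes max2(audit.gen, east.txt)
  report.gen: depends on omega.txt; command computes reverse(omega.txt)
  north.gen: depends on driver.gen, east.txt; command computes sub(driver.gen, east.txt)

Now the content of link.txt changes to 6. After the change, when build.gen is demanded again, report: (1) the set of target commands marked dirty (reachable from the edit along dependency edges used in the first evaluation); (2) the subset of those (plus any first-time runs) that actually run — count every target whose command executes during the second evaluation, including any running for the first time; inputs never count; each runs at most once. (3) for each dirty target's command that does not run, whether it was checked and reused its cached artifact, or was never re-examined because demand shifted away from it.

Initial pass — values computed on the first demand:
  audit.gen = max2(-6, 9) = 9
  driver.gen = neg(-6) = 6
  merge.gen = min2(9, 6) = 6
  north.gen = sub(6, -6) = 12
  stats.gen = max2(9, -6) = 9
  gamma.gen = min2(9, 6) = 6
  build.gen = min2(6, 12) = 6

Second demand — change propagation:
  audit.gen: re-runs because link.txt 9->6; new result 6.
  merge.gen: re-runs because audit.gen 9->6; new result 6 (unchanged).
  stats.gen: re-runs because audit.gen 9->6; new result 6.
  gamma.gen: re-runs because stats.gen 9->6; new result 6 (unchanged).
  build.gen: re-examined; everything it read last time is the same (gamma.gen unchanged, north.gen unchanged) — cache 6 kept, no run.

The important point: at build.gen every value read last time is unchanged, so the dirty flag clears without a run.

Dirty set: audit.gen, build.gen, gamma.gen, merge.gen, stats.gen.
Run set: audit.gen, gamma.gen, merge.gen, stats.gen (4 run).
Re-examined without running (cache reused): build.gen.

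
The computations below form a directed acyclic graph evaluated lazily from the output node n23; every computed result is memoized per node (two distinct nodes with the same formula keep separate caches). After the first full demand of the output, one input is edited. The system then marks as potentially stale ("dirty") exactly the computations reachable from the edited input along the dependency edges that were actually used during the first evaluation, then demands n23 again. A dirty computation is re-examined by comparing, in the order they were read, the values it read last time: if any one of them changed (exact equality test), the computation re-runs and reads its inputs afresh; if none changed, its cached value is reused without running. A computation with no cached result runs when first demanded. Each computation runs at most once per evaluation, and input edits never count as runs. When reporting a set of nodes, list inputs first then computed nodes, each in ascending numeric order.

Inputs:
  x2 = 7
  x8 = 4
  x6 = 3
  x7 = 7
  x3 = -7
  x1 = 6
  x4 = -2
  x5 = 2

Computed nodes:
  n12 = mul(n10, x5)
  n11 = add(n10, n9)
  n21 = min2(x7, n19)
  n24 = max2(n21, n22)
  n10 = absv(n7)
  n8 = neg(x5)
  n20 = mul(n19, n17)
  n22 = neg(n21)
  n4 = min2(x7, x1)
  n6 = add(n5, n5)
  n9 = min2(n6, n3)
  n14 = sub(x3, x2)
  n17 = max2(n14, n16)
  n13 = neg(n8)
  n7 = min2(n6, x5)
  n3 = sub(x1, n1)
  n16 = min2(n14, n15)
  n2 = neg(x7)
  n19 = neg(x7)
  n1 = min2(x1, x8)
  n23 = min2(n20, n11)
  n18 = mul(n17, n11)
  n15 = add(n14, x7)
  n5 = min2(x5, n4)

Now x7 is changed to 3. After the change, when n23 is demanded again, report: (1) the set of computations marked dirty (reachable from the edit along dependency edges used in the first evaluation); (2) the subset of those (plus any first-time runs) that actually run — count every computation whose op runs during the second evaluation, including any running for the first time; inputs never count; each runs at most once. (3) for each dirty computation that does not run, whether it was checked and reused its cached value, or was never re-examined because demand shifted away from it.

The edit dirties: n4, n5, n6, n7, n9, n10, n11, n15, n16, n17, n19, n20, n23.
7 computations run: n4, n5, n15, n16, n19, n20, n23.
Cache hits after checking: n6, n7, n9, n10, n11, n17.
Note where the cutoff bites: n6 is checked, finds nothing changed, and keeps its cache.

First demand of the output computes:
  n1 = min2(6, 4) = 4
  n3 = sub(6, 4) = 2
  n4 = min2(7, 6) = 6
  n5 = min2(2, 6) = 2
  n6 = add(2, 2) = 4
  n7 = min2(4, 2) = 2
  n9 = min2(4, 2) = 2
  n10 = absv(2) = 2
  n11 = add(2, 2) = 4
  n14 = sub(-7, 7) = -14
  n15 = add(-14, 7) = -7
  n16 = min2(-14, -7) = -14
  n17 = max2(-14, -14) = -14
  n19 = neg(7) = -7
  n20 = mul(-7, -14) = 98
  n23 = min2(98, 4) = 4

After the edit, cleaning proceeds:
  n4: a read changed (x7 7->3) — executes, giving 3.
  n5: a read changed (n4 6->3) — executes, giving 2 — identical to its old value.
  n6: dirty, but its reads are unchanged (n5 unchanged, n5 unchanged); cached 4 stands.
  n7: dirty, but its reads are unchanged (n6 unchanged, x5 unchanged); cached 2 stands.
  n9: dirty, but its reads are unchanged (n6 unchanged, n3 unchanged); cached 2 stands.
  n10: dirty, but its reads are unchanged (n7 unchanged); cached 2 stands.
  n11: dirty, but its reads are unchanged (n10 unchanged, n9 unchanged); cached 4 stands.
  n15: a read changed (x7 7->3) — executes, giving -11.
  n16: a read changed (n15 -7->-11) — executes, giving -14 — identical to its old value.
  n17: dirty, but its reads are unchanged (n14 unchanged, n16 unchanged); cached -14 stands.
  n19: a read changed (x7 7->3) — executes, giving -3.
  n20: a read changed (n19 -7->-3) — executes, giving 42.
  n23: a read changed (n20 98->42) — executes, giving 4 — identical to its old value.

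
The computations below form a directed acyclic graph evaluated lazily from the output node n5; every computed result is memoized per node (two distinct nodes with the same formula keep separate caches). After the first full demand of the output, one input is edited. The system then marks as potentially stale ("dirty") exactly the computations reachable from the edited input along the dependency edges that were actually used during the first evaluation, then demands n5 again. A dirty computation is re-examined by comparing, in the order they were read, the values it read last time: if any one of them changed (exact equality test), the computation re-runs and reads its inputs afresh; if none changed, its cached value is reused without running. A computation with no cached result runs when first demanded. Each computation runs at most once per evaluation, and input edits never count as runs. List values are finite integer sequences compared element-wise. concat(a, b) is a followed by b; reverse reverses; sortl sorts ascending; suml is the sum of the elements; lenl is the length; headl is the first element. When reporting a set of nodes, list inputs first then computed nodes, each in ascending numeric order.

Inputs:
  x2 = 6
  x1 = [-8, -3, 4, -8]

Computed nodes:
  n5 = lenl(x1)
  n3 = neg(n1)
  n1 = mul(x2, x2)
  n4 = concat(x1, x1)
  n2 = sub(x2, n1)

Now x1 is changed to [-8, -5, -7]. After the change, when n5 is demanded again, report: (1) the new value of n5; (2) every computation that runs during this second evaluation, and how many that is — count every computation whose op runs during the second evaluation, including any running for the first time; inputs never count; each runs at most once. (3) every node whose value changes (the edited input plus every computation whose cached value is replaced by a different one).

Demanding n5 again yields 3.
1 computations run: n5.
The nodes whose values change: x1, n5.

First demand of the output computes:
  n5 = lenl([-8, -3, 4, -8]) = 4

After the edit, cleaning proceeds:
  n5: a read changed (x1 [-8, -3, 4, -8]->[-8, -5, -7]) — executes, giving 3.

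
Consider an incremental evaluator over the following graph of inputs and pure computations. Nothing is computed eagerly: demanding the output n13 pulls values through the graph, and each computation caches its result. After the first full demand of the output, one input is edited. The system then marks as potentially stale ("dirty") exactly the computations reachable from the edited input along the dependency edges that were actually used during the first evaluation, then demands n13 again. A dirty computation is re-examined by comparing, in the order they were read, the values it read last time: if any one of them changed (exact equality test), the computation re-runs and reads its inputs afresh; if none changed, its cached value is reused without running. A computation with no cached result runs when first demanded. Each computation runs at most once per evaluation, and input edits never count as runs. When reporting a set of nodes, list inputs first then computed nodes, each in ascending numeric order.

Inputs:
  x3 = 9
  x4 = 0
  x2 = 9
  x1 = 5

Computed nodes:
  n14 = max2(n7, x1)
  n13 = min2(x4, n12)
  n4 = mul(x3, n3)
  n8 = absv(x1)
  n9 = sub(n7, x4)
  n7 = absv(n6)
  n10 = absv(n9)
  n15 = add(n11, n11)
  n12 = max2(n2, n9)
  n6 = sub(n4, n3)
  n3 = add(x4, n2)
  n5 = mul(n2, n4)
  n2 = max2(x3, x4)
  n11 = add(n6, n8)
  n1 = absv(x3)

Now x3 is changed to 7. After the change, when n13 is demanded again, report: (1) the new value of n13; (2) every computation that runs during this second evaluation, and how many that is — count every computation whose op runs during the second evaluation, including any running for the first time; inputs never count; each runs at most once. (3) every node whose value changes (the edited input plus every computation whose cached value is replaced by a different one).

Initial pass — values computed on the first demand:
  n2 = max2(9, 0) = 9
  n3 = add(0, 9) = 9
  n4 = mul(9, 9) = 81
  n6 = sub(81, 9) = 72
  n7 = absv(72) = 72
  n9 = sub(72, 0) = 72
  n12 = max2(9, 72) = 72
  n13 = min2(0, 72) = 0

Second demand — change propagation:
  n2: re-runs because x3 9->7; new result 7.
  n3: re-runs because n2 9->7; new result 7.
  n4: re-runs because x3 9->7; n3 9->7; new result 49.
  n6: re-runs because n4 81->49; n3 9->7; new result 42.
  n7: re-runs because n6 72->42; new result 42.
  n9: re-runs because n7 72->42; new result 42.
  n12: re-runs because n2 9->7; n9 72->42; new result 42.
  n13: re-runs because n12 72->42; new result 0 (unchanged).

n13 now evaluates to 0.
Run set: n2, n3, n4, n6, n7, n9, n12, n13 (8 run).
Changed values: x3, n2, n3, n4, n6, n7, n9, n12.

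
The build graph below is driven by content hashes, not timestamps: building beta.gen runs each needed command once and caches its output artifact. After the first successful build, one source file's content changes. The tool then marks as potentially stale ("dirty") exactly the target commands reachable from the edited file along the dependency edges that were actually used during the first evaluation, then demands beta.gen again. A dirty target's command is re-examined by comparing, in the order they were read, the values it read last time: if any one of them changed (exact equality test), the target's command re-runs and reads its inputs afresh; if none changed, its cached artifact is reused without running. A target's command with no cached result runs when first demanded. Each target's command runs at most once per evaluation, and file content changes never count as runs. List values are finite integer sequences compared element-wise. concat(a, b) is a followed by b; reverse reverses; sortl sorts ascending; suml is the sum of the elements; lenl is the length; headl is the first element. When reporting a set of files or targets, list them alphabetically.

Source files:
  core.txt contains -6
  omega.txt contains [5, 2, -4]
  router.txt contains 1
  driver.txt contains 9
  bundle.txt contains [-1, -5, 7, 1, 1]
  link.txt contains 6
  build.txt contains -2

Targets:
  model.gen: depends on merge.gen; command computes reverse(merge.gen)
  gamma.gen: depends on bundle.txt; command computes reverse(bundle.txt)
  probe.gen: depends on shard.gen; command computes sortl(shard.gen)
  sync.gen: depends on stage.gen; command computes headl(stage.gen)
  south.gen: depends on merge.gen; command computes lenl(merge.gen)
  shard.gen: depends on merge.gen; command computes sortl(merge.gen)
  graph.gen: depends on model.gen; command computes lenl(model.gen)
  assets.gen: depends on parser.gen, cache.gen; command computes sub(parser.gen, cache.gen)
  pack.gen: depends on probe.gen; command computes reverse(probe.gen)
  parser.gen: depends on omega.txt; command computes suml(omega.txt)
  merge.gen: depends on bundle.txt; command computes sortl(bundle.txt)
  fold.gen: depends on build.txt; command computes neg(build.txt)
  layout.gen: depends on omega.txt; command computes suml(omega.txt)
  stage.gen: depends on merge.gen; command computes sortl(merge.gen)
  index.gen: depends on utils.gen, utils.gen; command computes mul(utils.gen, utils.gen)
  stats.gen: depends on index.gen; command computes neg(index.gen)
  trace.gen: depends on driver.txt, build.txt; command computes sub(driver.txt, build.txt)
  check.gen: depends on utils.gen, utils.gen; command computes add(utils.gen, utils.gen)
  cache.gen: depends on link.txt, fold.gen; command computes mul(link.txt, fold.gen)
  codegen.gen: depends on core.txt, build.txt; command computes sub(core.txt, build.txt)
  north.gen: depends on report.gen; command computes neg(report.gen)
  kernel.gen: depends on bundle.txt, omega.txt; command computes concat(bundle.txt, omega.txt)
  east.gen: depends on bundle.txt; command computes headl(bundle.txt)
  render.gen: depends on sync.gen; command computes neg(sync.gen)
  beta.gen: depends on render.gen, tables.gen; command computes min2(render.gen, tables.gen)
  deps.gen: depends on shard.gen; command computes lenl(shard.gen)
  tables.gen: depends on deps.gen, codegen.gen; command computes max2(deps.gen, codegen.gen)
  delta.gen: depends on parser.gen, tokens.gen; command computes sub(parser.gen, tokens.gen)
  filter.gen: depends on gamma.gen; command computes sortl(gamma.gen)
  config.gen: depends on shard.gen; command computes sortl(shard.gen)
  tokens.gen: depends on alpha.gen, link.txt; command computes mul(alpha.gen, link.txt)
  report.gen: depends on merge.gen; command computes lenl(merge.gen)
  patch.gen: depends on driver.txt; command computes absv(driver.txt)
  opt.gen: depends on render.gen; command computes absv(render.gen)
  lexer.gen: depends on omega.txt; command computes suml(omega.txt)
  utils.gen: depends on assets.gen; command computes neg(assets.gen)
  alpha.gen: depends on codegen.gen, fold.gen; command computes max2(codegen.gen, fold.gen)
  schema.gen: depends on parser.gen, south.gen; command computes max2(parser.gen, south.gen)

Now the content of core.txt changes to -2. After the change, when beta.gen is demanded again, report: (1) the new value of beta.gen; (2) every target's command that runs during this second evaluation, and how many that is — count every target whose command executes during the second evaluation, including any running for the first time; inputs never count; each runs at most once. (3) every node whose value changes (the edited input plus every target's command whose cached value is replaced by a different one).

Initial pass — values computed on the first demand:
  codegen.gen = sub(-6, -2) = -4
  merge.gen = sortl([-1, -5, 7, 1, 1]) = [-5, -1, 1, 1, 7]
  shard.gen = sortl([-5, -1, 1, 1, 7]) = [-5, -1, 1, 1, 7]
  deps.gen = lenl([-5, -1, 1, 1, 7]) = 5
  stage.gen = sortl([-5, -1, 1, 1, 7]) = [-5, -1, 1, 1, 7]
  sync.gen = headl([-5, -1, 1, 1, 7]) = -5
  render.gen = neg(-5) = 5
  tables.gen = max2(5, -4) = 5
  beta.gen = min2(5, 5) = 5

Second demand — change propagation:
  codegen.gen: re-runs because core.txt -6->-2; new result 0.
  tables.gen: re-runs because codegen.gen -4->0; new result 5 (unchanged).
  beta.gen: re-examined; everything it read last time is the same (render.gen unchanged, tables.gen unchanged) — cache 5 kept, no run.

The important point: tables.gen recomputes to an identical value, and the output ends up unchanged.

beta.gen now evaluates to 5.
Run set: codegen.gen, tables.gen (2 run).
Changed values: codegen.gen, core.txt.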